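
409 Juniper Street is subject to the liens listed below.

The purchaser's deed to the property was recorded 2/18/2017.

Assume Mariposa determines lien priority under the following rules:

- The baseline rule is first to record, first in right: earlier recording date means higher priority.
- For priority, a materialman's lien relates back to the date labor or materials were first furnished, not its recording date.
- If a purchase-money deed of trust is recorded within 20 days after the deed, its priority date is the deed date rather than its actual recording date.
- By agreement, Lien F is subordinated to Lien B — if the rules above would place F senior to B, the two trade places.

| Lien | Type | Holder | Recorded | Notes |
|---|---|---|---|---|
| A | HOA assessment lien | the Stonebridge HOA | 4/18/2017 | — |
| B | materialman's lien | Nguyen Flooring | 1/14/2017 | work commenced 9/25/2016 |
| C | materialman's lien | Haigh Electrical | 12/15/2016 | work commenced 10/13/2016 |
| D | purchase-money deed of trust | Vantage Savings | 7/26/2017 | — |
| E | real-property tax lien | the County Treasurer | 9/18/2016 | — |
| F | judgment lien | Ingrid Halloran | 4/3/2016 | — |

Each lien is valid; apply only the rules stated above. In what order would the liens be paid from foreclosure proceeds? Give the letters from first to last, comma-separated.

First, effective dates: B relates back to 9/25/2016 (work commenced); C relates back to 10/13/2016 (work commenced); D missed the 20-day window (158 days after the deed), so its recording date stands.
Sorted by effective date: F (4/3/2016), E (9/18/2016), B (9/25/2016), C (10/13/2016), A (4/18/2017), D (7/26/2017).
F is senior to B before the subordination, so the two trade places.

B, E, F, C, A, D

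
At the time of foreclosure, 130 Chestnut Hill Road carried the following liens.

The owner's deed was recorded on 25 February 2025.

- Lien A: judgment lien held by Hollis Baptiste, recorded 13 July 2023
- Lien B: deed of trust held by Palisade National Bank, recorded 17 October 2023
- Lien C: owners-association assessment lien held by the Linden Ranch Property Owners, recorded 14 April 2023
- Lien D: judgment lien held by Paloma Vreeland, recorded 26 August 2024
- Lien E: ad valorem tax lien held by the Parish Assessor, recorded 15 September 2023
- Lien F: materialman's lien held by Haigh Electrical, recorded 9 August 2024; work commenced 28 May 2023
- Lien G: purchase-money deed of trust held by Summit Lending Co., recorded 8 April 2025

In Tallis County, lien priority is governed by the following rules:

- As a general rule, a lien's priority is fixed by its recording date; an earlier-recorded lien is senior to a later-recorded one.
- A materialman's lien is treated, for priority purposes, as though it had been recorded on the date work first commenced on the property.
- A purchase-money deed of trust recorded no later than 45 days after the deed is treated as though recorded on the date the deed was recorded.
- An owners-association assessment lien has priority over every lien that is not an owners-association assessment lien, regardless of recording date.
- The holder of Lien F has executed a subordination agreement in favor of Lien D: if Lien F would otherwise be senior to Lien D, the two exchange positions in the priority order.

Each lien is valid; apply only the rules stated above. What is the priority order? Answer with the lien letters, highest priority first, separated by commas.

C, D, A, E, B, F, G

Effective dates: F is treated as recorded 28 May 2023, the work-commencement date; G was recorded within the 45-day window, so its effective date is the deed date 25 February 2025.
As an owners-association assessment lien, C is senior to every other lien.
The other liens, earliest effective date first: F (28 May 2023), A (13 July 2023), E (15 September 2023), B (17 October 2023), D (26 August 2024), G (25 February 2025).
The subordination applies — F was senior to D — so F and D swap.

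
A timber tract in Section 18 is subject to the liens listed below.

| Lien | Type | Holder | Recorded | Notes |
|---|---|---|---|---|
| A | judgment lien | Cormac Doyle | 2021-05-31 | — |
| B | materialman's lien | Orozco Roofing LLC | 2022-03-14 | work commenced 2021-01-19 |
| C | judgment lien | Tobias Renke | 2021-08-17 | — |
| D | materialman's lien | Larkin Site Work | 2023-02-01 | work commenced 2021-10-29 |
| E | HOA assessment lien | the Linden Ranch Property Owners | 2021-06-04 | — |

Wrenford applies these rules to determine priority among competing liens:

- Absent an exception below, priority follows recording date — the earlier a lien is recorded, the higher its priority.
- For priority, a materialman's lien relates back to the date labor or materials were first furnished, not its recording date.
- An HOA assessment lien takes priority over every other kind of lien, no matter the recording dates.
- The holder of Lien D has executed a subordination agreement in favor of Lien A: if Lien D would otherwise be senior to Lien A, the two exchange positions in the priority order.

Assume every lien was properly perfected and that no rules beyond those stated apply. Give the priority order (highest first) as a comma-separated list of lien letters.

E, B, A, C, D

Adjusting effective dates: B relates back to 2021-01-19 (work commenced); D relates back to 2021-10-29 (work commenced).
As an HOA assessment lien, E is senior to every other lien.
Among the remaining liens, by effective date: B (2021-01-19), A (2021-05-31), C (2021-08-17), D (2021-10-29).
D is already junior to A, so the subordination agreement changes nothing.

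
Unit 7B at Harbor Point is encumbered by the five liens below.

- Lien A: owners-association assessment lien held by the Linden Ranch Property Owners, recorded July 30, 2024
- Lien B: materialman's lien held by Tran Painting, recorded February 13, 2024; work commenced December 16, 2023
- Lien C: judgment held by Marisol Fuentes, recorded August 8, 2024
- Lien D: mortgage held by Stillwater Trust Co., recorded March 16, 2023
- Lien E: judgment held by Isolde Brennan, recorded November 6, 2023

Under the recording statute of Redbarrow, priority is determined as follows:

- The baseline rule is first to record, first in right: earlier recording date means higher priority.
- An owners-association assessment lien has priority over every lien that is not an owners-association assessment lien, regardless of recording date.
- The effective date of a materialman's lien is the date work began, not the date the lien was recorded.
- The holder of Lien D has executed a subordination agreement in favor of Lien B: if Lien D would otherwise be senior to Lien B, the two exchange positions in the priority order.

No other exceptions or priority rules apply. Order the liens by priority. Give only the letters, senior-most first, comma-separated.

Adjusting effective dates: B's effective date is December 16, 2023, when work began.
As an owners-association assessment lien, A is senior to every other lien.
Ordering the rest by effective date: D (March 16, 2023), E (November 6, 2023), B (December 16, 2023), C (August 8, 2024).
Because D would otherwise rank above B, the subordination swaps them.

A, B, E, D, C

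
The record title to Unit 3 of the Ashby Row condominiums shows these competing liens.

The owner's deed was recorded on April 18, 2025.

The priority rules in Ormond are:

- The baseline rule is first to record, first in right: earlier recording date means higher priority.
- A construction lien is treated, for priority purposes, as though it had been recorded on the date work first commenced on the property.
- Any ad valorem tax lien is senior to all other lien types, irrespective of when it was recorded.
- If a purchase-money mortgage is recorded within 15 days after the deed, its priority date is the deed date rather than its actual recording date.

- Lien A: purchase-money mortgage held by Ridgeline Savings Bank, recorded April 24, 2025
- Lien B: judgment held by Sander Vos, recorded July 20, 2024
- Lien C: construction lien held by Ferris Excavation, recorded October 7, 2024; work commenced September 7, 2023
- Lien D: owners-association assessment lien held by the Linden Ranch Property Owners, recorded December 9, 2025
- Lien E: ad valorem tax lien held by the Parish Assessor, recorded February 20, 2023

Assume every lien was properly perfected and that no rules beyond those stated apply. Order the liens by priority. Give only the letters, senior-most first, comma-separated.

E, C, B, A, D

First, effective dates: A was recorded within the 15-day window, so its effective date is the deed date April 18, 2025; C is treated as recorded September 7, 2023, the work-commencement date.
E is an ad valorem tax lien, so it outranks all other liens regardless of date.
Ordering the rest by effective date: C (September 7, 2023), B (July 20, 2024), A (April 18, 2025), D (December 9, 2025).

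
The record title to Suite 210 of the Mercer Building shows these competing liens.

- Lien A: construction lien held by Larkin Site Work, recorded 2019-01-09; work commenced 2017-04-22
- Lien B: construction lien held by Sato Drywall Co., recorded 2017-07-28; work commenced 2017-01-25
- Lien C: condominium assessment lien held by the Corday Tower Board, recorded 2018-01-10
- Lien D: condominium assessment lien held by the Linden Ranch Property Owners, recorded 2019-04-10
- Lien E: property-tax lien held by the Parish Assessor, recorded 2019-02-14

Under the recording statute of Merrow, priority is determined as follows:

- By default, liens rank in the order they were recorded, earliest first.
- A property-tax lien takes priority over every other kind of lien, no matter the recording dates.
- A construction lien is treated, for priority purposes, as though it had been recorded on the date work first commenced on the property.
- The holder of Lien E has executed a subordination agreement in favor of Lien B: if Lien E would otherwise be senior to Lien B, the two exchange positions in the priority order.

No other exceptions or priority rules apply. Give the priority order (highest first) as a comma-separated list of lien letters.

First, effective dates: A relates back to 2017-04-22 (work commenced); B's effective date is 2017-01-25, when work began.
E is a property-tax lien, so it outranks all other liens regardless of date.
Ordering the rest by effective date: B (2017-01-25), A (2017-04-22), C (2018-01-10), D (2019-04-10).
E is senior to B before the subordination, so the two trade places.

B, E, A, C, D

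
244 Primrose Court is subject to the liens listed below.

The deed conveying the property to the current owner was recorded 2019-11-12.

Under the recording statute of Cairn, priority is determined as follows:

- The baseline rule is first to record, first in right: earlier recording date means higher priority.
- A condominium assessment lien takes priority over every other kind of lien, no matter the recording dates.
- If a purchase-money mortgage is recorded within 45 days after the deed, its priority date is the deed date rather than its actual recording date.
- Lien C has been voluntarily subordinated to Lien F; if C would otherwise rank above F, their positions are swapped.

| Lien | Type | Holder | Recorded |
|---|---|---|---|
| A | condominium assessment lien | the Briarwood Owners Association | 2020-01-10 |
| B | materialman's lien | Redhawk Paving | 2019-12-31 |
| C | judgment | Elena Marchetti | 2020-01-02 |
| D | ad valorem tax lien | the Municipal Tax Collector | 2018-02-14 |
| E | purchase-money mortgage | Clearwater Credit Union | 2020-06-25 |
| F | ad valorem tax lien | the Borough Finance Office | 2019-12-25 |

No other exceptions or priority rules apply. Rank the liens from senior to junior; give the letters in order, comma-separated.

A, D, F, B, C, E

First, effective dates: E was recorded 226 days after the deed — beyond 45 days — so no relation-back applies.
A is a condominium assessment lien, so it outranks all other liens regardless of date.
Among the remaining liens, by effective date: D (2018-02-14), F (2019-12-25), B (2019-12-31), C (2020-01-02), E (2020-06-25).
Since C is not senior to F, the subordination leaves the order unchanged.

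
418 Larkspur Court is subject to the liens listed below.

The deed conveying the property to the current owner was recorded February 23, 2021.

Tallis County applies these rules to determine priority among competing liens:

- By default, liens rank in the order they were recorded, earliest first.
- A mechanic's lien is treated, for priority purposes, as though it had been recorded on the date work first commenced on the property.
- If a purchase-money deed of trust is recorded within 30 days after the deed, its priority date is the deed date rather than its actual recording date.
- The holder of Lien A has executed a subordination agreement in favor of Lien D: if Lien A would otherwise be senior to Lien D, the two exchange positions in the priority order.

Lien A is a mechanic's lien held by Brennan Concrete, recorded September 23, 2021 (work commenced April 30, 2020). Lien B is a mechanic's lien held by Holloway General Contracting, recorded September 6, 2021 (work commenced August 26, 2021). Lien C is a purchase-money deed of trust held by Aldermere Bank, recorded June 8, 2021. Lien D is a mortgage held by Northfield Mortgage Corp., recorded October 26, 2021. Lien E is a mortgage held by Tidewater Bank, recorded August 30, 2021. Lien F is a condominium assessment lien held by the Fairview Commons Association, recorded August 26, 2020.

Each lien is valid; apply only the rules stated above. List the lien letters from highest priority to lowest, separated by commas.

D, F, C, B, E, A

Effective dates: A's effective date is April 30, 2020, when work began; B relates back to August 26, 2021 (work commenced); C was recorded 105 days after the deed — beyond 30 days — so no relation-back applies.
By effective date, earliest first: A (April 30, 2020), F (August 26, 2020), C (June 8, 2021), B (August 26, 2021), E (August 30, 2021), D (October 26, 2021).
Because A would otherwise rank above D, the subordination swaps them.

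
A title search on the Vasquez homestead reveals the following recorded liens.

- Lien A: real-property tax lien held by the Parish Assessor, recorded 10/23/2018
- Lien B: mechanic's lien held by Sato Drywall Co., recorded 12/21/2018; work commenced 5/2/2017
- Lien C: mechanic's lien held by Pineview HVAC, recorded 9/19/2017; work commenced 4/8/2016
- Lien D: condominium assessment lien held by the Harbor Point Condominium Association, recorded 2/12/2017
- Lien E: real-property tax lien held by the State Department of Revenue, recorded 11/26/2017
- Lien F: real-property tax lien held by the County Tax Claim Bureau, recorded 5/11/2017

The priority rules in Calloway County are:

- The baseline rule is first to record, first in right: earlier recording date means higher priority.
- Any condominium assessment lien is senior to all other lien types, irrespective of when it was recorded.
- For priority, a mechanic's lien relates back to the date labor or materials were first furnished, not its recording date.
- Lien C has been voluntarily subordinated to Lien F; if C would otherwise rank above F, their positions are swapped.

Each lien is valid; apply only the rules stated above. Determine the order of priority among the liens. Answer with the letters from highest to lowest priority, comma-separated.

Effective dates after the stated exceptions: B is treated as recorded 5/2/2017, the work-commencement date; C's effective date is 4/8/2016, when work began.
D is a condominium assessment lien and takes priority over every other lien.
Remaining liens by effective date: C (4/8/2016), B (5/2/2017), F (5/11/2017), E (11/26/2017), A (10/23/2018).
The subordination applies — C was senior to F — so C and F swap.

D, F, B, C, E, A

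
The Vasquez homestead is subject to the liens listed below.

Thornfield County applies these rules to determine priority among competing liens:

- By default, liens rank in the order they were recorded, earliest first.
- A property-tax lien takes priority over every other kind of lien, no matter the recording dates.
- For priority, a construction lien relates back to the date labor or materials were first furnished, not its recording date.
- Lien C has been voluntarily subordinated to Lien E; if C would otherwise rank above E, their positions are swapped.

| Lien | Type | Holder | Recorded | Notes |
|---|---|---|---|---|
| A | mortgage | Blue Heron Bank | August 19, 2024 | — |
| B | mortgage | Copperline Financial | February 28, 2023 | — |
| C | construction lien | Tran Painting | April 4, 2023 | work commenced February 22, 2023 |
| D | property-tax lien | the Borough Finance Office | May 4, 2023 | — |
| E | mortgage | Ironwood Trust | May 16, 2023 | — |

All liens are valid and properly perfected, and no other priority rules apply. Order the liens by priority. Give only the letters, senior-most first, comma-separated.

D, E, B, C, A

Effective dates after the stated exceptions: C relates back to February 22, 2023 (work commenced).
As a property-tax lien, D is senior to every other lien.
Ordering the rest by effective date: C (February 22, 2023), B (February 28, 2023), E (May 16, 2023), A (August 19, 2024).
C is senior to E before the subordination, so the two trade places.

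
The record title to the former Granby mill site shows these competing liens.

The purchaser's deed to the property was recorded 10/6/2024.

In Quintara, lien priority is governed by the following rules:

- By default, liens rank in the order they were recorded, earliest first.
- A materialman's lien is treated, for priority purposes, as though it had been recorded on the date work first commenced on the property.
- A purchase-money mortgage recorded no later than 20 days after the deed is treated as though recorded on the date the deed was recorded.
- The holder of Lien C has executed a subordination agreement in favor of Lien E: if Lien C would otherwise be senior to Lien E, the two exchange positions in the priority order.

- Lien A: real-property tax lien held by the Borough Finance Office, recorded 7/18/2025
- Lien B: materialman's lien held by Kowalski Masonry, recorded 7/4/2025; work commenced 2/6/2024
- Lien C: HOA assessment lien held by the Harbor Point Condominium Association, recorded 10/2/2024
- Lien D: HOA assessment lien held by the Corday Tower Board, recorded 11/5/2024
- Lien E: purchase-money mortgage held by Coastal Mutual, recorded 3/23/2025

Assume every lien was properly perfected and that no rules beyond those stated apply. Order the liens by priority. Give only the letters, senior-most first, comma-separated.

Effective dates: B's effective date is 2/6/2024, when work began; E was recorded 168 days after the deed, outside the 20-day window, so it keeps its recording date.
By effective date, earliest first: B (2/6/2024), C (10/2/2024), D (11/5/2024), E (3/23/2025), A (7/18/2025).
Because C would otherwise rank above E, the subordination swaps them.

B, E, D, C, A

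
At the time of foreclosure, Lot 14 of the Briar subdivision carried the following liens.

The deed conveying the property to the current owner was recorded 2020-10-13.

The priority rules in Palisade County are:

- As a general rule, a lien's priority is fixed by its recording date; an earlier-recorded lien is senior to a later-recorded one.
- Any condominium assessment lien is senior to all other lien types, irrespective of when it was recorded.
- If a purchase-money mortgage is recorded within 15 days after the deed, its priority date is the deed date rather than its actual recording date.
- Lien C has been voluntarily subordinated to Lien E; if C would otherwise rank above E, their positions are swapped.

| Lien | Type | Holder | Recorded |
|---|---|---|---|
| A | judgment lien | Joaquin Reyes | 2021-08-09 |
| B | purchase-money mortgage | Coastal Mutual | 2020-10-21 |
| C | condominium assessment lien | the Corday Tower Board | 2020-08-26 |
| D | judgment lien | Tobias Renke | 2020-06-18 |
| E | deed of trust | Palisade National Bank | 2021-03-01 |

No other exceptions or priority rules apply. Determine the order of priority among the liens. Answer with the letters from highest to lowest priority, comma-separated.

E, D, B, C, A

Effective dates: B was recorded within the 15-day window, so its effective date is the deed date 2020-10-13.
C is a condominium assessment lien, so it outranks all other liens regardless of date.
Among the remaining liens, by effective date: D (2020-06-18), B (2020-10-13), E (2021-03-01), A (2021-08-09).
C is senior to E before the subordination, so the two trade places.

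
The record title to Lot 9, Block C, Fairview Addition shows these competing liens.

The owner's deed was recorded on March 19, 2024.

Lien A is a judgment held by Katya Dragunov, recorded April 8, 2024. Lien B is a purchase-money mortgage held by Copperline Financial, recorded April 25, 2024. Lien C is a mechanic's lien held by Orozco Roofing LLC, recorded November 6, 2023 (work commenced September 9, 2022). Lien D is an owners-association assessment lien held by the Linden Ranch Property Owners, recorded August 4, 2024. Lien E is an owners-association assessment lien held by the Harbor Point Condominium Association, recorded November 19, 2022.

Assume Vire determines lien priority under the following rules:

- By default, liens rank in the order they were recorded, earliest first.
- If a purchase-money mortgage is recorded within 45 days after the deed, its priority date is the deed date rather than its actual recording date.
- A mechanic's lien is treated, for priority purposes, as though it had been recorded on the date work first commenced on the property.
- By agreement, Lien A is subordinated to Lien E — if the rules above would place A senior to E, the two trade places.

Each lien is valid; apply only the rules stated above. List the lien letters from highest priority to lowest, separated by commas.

Effective dates after the stated exceptions: B relates back to the deed date March 19, 2024; C's effective date is September 9, 2022, when work began.
By effective date: C (September 9, 2022), E (November 19, 2022), B (March 19, 2024), A (April 8, 2024), D (August 4, 2024).
A is already junior to E, so the subordination agreement changes nothing.

C, E, B, A, D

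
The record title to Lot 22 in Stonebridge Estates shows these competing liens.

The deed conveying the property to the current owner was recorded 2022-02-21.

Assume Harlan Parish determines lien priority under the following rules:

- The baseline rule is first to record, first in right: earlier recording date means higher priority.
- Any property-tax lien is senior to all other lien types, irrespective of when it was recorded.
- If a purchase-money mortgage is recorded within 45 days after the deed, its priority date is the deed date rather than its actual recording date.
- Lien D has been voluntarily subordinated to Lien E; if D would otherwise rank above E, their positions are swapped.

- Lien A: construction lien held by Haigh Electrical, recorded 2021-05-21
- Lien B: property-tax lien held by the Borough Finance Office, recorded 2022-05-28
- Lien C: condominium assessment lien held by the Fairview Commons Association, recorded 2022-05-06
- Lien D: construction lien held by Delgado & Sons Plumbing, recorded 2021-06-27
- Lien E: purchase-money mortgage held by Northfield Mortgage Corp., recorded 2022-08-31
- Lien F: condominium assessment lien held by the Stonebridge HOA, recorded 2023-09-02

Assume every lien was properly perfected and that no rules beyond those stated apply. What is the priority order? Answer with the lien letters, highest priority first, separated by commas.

Adjusting effective dates: E missed the 45-day window (191 days after the deed), so its recording date stands.
B is a property-tax lien, so it outranks all other liens regardless of date.
The other liens, earliest effective date first: A (2021-05-21), D (2021-06-27), C (2022-05-06), E (2022-08-31), F (2023-09-02).
The subordination applies — D was senior to E — so D and E swap.

B, A, E, C, D, F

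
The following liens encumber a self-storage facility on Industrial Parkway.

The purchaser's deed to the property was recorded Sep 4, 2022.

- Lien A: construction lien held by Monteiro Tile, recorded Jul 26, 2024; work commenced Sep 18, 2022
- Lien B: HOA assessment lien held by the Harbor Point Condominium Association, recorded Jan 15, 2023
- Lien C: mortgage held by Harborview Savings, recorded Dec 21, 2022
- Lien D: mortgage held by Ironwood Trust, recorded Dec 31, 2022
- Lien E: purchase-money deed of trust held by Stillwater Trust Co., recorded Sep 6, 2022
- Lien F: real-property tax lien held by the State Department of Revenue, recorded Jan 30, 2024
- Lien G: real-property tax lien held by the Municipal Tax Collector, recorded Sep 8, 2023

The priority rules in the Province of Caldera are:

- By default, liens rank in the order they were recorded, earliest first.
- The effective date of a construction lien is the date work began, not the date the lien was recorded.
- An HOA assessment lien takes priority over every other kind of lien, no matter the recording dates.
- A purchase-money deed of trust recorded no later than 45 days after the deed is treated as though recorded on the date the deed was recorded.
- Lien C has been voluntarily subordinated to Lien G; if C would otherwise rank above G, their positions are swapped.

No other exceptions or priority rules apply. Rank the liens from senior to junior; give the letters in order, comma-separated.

B, E, A, G, D, C, F

Effective dates: A's effective date is Sep 18, 2022, when work began; E was recorded within the 45-day window, so its effective date is the deed date Sep 4, 2022.
As an HOA assessment lien, B is senior to every other lien.
Among the remaining liens, by effective date: E (Sep 4, 2022), A (Sep 18, 2022), C (Dec 21, 2022), D (Dec 31, 2022), G (Sep 8, 2023), F (Jan 30, 2024).
Because C would otherwise rank above G, the subordination swaps them.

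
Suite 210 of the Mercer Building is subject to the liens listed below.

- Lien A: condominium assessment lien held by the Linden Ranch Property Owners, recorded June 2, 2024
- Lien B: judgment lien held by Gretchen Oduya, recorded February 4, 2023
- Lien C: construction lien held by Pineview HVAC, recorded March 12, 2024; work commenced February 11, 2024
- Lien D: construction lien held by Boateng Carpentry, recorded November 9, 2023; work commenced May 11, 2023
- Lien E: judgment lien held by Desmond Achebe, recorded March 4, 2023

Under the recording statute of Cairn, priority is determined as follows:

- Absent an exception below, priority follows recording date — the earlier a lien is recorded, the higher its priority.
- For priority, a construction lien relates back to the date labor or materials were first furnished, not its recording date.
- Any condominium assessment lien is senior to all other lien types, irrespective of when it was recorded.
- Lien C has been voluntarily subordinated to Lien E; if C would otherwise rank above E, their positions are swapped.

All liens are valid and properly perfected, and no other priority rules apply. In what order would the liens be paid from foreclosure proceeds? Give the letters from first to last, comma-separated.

A, B, E, D, C

Effective dates: C's effective date is February 11, 2024, when work began; D's effective date is May 11, 2023, when work began.
A, as a condominium assessment lien, has superpriority and ranks first.
The other liens, earliest effective date first: B (February 4, 2023), E (March 4, 2023), D (May 11, 2023), C (February 11, 2024).
C is already junior to E, so the subordination agreement changes nothing.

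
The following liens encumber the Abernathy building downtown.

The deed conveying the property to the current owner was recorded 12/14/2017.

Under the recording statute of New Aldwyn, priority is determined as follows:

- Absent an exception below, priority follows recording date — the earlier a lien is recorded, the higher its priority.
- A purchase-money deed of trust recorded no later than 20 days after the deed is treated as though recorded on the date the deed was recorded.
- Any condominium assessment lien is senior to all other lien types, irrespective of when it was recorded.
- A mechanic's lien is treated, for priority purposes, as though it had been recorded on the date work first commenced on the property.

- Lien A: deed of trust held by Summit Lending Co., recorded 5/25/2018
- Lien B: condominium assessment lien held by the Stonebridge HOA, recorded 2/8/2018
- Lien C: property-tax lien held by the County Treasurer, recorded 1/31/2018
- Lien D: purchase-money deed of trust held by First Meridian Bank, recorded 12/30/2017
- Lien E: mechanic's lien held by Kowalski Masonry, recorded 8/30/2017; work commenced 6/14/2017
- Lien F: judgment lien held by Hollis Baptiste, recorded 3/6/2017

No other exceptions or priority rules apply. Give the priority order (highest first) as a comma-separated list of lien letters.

First, effective dates: D relates back to the deed date 12/14/2017; E relates back to 6/14/2017 (work commenced).
As a condominium assessment lien, B is senior to every other lien.
Remaining liens by effective date: F (3/6/2017), E (6/14/2017), D (12/14/2017), C (1/31/2018), A (5/25/2018).

B, F, E, D, C, A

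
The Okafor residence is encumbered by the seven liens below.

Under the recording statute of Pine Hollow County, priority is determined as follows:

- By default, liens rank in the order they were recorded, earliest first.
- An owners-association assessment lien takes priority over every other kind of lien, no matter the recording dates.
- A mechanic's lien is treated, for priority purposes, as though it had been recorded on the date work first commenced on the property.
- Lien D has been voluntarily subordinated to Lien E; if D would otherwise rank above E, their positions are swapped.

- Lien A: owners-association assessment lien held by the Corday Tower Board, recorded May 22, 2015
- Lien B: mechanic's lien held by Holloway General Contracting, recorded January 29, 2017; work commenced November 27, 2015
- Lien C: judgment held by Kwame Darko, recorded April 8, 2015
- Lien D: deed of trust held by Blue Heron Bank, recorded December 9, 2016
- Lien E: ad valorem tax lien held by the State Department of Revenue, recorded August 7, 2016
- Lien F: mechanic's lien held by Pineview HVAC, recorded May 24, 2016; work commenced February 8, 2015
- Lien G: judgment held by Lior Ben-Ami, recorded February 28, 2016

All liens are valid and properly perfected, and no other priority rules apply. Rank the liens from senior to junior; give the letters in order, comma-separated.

A, F, C, B, G, E, D

Effective dates after the stated exceptions: B is treated as recorded November 27, 2015, the work-commencement date; F's effective date is February 8, 2015, when work began.
A, as an owners-association assessment lien, has superpriority and ranks first.
Ordering the rest by effective date: F (February 8, 2015), C (April 8, 2015), B (November 27, 2015), G (February 28, 2016), E (August 7, 2016), D (December 9, 2016).
D is already junior to E, so the subordination agreement changes nothing.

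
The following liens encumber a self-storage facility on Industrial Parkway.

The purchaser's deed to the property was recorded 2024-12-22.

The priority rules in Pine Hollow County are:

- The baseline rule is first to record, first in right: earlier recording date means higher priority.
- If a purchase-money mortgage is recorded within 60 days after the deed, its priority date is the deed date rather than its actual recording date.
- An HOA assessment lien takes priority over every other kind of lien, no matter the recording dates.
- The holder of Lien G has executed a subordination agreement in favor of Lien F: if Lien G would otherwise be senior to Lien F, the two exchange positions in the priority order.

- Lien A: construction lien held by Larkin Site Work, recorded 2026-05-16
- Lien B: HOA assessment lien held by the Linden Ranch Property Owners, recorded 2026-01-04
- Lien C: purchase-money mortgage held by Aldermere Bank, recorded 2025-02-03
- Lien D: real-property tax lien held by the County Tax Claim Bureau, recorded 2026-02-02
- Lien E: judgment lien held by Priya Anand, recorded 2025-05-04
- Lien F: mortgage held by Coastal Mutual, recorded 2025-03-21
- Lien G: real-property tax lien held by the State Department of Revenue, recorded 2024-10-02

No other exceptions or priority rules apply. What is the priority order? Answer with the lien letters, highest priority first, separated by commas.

Effective dates after the stated exceptions: C was recorded within the 60-day window, so its effective date is the deed date 2024-12-22.
As an HOA assessment lien, B is senior to every other lien.
Ordering the rest by effective date: G (2024-10-02), C (2024-12-22), F (2025-03-21), E (2025-05-04), D (2026-02-02), A (2026-05-16).
G is senior to F before the subordination, so the two trade places.

B, F, C, G, E, D, A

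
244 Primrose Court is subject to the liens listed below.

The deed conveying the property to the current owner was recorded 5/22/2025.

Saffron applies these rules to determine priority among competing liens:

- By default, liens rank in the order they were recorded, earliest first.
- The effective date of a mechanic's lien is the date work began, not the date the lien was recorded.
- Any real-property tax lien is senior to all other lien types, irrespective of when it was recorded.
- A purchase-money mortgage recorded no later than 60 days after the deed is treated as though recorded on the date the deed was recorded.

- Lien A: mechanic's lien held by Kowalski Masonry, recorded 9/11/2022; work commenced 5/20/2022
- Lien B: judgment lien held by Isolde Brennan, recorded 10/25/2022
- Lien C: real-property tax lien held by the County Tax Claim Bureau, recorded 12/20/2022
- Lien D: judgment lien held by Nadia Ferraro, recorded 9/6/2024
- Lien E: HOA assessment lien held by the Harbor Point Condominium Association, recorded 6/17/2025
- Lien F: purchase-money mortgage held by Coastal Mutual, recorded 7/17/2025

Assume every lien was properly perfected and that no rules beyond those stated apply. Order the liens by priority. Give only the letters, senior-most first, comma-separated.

C, A, B, D, F, E

Effective dates: A is treated as recorded 5/20/2022, the work-commencement date; F was recorded within the 60-day window, so its effective date is the deed date 5/22/2025.
C, as a real-property tax lien, has superpriority and ranks first.
Ordering the rest by effective date: A (5/20/2022), B (10/25/2022), D (9/6/2024), F (5/22/2025), E (6/17/2025).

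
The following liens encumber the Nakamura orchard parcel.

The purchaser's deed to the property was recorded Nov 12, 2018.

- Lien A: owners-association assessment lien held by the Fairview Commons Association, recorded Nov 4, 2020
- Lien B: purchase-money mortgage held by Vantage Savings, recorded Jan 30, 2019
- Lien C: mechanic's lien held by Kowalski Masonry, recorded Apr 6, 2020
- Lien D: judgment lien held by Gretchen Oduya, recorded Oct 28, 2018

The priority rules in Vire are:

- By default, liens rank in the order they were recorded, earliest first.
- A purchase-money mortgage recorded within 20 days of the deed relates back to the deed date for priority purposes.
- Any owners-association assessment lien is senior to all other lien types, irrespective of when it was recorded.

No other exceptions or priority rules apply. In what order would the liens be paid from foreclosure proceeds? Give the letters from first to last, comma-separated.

A, D, B, C

Effective dates after the stated exceptions: B missed the 20-day window (79 days after the deed), so its recording date stands.
As an owners-association assessment lien, A is senior to every other lien.
Remaining liens by effective date: D (Oct 28, 2018), B (Jan 30, 2019), C (Apr 6, 2020).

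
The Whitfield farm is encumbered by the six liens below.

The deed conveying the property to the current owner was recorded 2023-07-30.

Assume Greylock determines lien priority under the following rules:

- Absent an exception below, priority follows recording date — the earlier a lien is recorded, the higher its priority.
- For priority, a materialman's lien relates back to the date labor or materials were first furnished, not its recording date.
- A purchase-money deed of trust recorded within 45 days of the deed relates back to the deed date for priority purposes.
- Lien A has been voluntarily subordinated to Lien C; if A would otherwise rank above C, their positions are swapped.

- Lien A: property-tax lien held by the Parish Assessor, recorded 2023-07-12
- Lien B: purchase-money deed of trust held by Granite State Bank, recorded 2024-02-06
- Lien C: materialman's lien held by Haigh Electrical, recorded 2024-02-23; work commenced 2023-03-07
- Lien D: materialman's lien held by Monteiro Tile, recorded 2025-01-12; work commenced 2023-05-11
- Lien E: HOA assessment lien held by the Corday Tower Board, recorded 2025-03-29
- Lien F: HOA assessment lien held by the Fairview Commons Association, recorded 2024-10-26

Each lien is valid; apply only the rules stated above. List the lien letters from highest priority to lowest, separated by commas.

Effective dates: B was recorded 191 days after the deed, outside the 45-day window, so it keeps its recording date; C is treated as recorded 2023-03-07, the work-commencement date; D's effective date is 2023-05-11, when work began.
By effective date, earliest first: C (2023-03-07), D (2023-05-11), A (2023-07-12), B (2024-02-06), F (2024-10-26), E (2025-03-29).
A already ranks below C; the subordination has no effect.

C, D, A, B, F, E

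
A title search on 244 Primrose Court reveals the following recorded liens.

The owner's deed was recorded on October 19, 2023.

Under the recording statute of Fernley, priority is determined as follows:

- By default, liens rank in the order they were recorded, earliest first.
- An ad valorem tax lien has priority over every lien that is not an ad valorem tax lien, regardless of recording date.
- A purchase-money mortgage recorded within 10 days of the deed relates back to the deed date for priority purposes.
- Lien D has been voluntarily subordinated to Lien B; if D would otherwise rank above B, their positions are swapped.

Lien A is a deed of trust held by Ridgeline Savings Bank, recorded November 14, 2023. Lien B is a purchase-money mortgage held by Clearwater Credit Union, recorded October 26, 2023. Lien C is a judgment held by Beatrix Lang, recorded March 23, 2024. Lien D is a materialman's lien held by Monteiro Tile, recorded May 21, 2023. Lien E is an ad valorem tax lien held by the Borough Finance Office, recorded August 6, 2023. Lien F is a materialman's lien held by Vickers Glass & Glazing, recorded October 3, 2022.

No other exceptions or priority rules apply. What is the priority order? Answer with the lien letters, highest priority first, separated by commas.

E, F, B, D, A, C

Effective dates after the stated exceptions: B was recorded within the 10-day window, so its effective date is the deed date October 19, 2023.
E, as an ad valorem tax lien, has superpriority and ranks first.
Remaining liens by effective date: F (October 3, 2022), D (May 21, 2023), B (October 19, 2023), A (November 14, 2023), C (March 23, 2024).
D is senior to B before the subordination, so the two trade places.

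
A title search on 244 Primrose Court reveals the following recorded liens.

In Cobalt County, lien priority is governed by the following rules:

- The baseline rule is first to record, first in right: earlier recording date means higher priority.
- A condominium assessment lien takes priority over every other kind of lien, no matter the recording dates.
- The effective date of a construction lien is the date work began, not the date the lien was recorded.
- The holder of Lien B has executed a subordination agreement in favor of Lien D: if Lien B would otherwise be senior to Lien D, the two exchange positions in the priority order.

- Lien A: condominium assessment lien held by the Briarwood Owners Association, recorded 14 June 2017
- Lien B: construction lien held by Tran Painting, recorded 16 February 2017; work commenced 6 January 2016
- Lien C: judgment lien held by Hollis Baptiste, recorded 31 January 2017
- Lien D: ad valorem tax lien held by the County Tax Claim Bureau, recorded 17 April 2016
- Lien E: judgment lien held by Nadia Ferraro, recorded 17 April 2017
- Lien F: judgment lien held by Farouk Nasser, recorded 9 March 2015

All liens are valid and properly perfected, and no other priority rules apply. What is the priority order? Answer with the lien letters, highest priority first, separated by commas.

Effective dates after the stated exceptions: B is treated as recorded 6 January 2016, the work-commencement date.
A, as a condominium assessment lien, has superpriority and ranks first.
Among the remaining liens, by effective date: F (9 March 2015), B (6 January 2016), D (17 April 2016), C (31 January 2017), E (17 April 2017).
B would otherwise be senior to D, so under the subordination agreement B and D exchange positions.

A, F, D, B, C, E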